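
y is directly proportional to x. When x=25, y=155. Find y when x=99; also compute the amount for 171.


Direct proportion: y/x = constant
k = 155/25 = 6.2000
y at x=99: k × 99 = 155 × 99 / 25 = 15345/25 = 613.80
y at x=171: k × 171 = 155 × 171 / 25 = 26505/25 = 1060.20
= 613.80 and 1060.20

613.80 and 1060.20


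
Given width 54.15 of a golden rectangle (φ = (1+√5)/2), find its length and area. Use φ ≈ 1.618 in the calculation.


φ = (1 + √5) / 2 ≈ 1.618
Length = width × φ = 54.15 × 1.618 = 87.6147
≈ 87.61
Area = width × length = 54.15 × 87.6147 = 4744.336005 ≈ 4744.34
= Length: 87.61, Area: 4744.34

Length: 87.61, Area: 4744.34


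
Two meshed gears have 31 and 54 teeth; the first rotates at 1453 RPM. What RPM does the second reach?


Gear ratio = 31:54 = 31:54
RPM_B = RPM_A × (teeth_A / teeth_B)
= 1453 × (31/54)
= 834.1 RPM

834.1 RPM


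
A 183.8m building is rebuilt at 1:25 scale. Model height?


Model size = real / scale
= 183.8 / 25
= 7.3520 m

7.3520 m


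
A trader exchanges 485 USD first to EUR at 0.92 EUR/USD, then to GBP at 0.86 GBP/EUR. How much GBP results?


Step 1: 485 USD × 0.92 = 446.20 EUR
Step 2: 446.20 EUR × 0.86 = 383.73 GBP
Implied rate USD→GBP = 0.92 × 0.86 = 0.7912
= 383.73 GBP

383.73 GBP


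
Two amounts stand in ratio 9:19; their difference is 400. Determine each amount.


Let A = 9k, B = 19k.
19k - 9k = 400
10k = 400 → k = 400/10 = 40
A = 9×40 = 360, B = 19×40 = 760
= A = 360, B = 760

A = 360, B = 760


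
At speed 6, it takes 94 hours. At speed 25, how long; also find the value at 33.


Inverse proportion: x × y = constant
k = 6 × 94 = 564
At x=25: k/25 = 22.56
At x=33: k/33 = 17.09
= 22.56 and 17.09

22.56 and 17.09


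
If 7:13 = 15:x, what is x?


Cross multiply: 7 × x = 13 × 15
7x = 195
x = 195 / 7
= 27.86

27.86


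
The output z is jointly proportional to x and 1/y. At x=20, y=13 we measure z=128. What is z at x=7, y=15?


z = k·x/y
Solve for k using the known point: k = z·y/x = 128×13/20 = 1664/20 = 83.2000
Now evaluate at x=7, y=15:
z = k × 7 / 15 = (1664 × 7) / (20 × 15) = 11648/300
≈ 38.8267

38.8267


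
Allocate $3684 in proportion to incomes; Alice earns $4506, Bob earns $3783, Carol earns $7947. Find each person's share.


Total income = 4506 + 3783 + 7947 = $16236
Alice: $3684 × 4506/16236 = $1022.43
Bob: $3684 × 3783/16236 = $858.37
Carol: $3684 × 7947/16236 = $1803.20
= Alice: $1022.43, Bob: $858.37, Carol: $1803.20

Alice: $1022.43, Bob: $858.37, Carol: $1803.20


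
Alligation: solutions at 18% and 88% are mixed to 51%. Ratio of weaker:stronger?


Let x parts of 18% mix with y parts of 88%.
18x + 88y = 51(x + y)
18x + 88y = 51x + 51y
x(18 - 51) = y(51 - 88)
x/y = (88 - 51)/(51 - 18) = 37/33
Simplify: 37:33
= 37:33

37:33


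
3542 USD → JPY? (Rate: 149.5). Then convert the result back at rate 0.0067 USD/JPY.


Amount × rate = 3542 × 149.5 = 529529.00 JPY
Round-trip: 529529.00 × 0.0067 = 3547.84 USD
= 529529.00 JPY, then 3547.84 USD

529529.00 JPY, then 3547.84 USD


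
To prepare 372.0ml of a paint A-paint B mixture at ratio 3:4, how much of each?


Total parts = 3 + 4 = 7
paint A: 372.0 × 3/7 = 159.4ml
paint B: 372.0 × 4/7 = 212.6ml
= 159.4ml and 212.6ml

159.4ml and 212.6ml


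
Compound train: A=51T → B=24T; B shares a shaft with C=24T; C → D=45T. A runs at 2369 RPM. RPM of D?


Stage 1: RPM_B = RPM_A × t_A/t_B = 2369 × 51/24 = 120819/24 ≈ 5034.13
B and C share a shaft → RPM_C = RPM_B
Stage 2: RPM_D = RPM_C × t_C/t_D = RPM_A × (t_A×t_C)/(t_B×t_D)
Overall ratio = (51×24)/(24×45) = 1224/1080
RPM_D = 2369 × 1224/1080 = 2899656/1080
≈ 2684.87 RPM

2684.87 RPM


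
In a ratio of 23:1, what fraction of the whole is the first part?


Total parts = 23 + 1 = 24
First part: 23/24 = 23/24
= 23/24

23/24


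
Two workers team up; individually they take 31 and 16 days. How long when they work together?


Rate of A = 1/31 per day
Rate of B = 1/16 per day
Combined rate = 1/31 + 1/16 = 47/496 ≈ 0.0948 per day
Days = 1 / combined rate = 496/47
≈ 10.55 days

10.55 days


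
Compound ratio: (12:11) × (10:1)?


Compound ratio = (12×10) : (11×1)
= 120:11
GCD = 1
= 120:11

120:11


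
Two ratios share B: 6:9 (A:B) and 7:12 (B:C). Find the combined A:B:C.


Match B: multiply A:B by 7 → 42:63
Multiply B:C by 9 → 63:108
Combined: 42:63:108
GCD = 3
= 14:21:36

14:21:36


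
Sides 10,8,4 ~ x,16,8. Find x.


Scale factor = 16/8 = 2
Missing side = 10 × 2
= 20.0

20.0


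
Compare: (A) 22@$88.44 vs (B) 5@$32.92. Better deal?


Deal A: $88.44/22 = $4.0200/unit
Deal B: $32.92/5 = $6.5840/unit
A is cheaper per unit
= Deal A

Deal A


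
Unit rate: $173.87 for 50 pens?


Unit rate = total / quantity
= 173.87 / 50
= $3.48 per unit

$3.48 per unit


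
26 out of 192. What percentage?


Percentage = (part / whole) × 100
= (26 / 192) × 100
≈ 13.54%

13.54%


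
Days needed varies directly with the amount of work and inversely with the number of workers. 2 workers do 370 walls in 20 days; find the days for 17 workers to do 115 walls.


Days ∝ work / workers, so d₂ = d₁ × (m₁/m₂) × (w₂/w₁)
Workers factor (inverse): 2/17 ≈ 0.1176
Work factor (direct): 115/370 ≈ 0.3108
d₂ = 20 × 2/17 × 115/370 = (20 × 2 × 115) / (17 × 370) = 4600/6290
≈ 0.73 days

0.73 days


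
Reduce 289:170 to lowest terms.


GCD(289, 170) = 17
289/17 : 170/17
= 17:10

17:10


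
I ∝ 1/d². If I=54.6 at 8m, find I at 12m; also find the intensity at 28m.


I₁d₁² = I₂d₂²
I at 12m = 54.6 × (8/12)² = 54.6 × 64/144 = 3494.4/144 ≈ 24.2667
I at 28m = 54.6 × (8/28)² = 54.6 × 64/784 = 3494.4/784 ≈ 4.4571
= 24.2667 and 4.4571

24.2667 and 4.4571


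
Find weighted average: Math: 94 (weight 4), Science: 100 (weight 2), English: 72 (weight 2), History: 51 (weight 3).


Numerator = 94×4 + 100×2 + 72×2 + 51×3
= 376 + 200 + 144 + 153
= 873
Total weight = 11
Weighted avg = 873/11
= 79.36

79.36


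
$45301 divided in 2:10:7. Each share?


Total parts = 2 + 10 + 7 = 19
Part 1: 45301 × 2/19 = 4768.53
Part 2: 45301 × 10/19 = 23842.63
Part 3: 45301 × 7/19 = 16689.84
= Part 1: $4768.53, Part 2: $23842.63, Part 3: $16689.84

Part 1: $4768.53, Part 2: $23842.63, Part 3: $16689.84


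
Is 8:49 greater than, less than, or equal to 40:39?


8/49 = 0.1633
40/39 = 1.0256
0.1633 < 1.0256, so 8:49 is less
= less than

less than


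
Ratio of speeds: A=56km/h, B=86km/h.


Ratio = 56:86
GCD = 2
Simplified = 28:43
Time ratio (same distance) = 43:28
Speed ratio = 28:43

28:43


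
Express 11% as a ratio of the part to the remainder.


11% means 11 parts out of 100; remainder = 89
Part : remainder = 11:89
GCD = 1
= 11:89

11:89


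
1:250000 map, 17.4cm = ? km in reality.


Real distance = map distance × scale
= 17.4cm × 250000
= 4350000 cm = 43500.0 m
= 43.500 km

43.500 km


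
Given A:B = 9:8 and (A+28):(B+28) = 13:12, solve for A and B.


Let A = 9k, B = 8k.
(9k + 28) / (8k + 28) = 13/12
Cross-multiply: 12(9k + 28) = 13(8k + 28)
108k + 336 = 104k + 364
108k - 104k = 364 - 336
4k = 28
k = 28/4 = 7
A = 9×7 = 63, B = 8×7 = 56
= A = 63, B = 56

A = 63, B = 56


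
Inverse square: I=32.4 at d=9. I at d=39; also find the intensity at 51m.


I₁d₁² = I₂d₂²
I at 39m = 32.4 × (9/39)² = 32.4 × 81/1521 = 2624.4/1521 ≈ 1.7254
I at 51m = 32.4 × (9/51)² = 32.4 × 81/2601 = 2624.4/2601 ≈ 1.0090
= 1.7254 and 1.0090

1.7254 and 1.0090


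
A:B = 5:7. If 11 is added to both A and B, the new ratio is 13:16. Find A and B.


Let A = 5k, B = 7k.
(5k + 11) / (7k + 11) = 13/16
Cross-multiply: 16(5k + 11) = 13(7k + 11)
80k + 176 = 91k + 143
80k - 91k = 143 - 176
-11k = -33
k = -33/-11 = 3
A = 5×3 = 15, B = 7×3 = 21
= A = 15, B = 21

A = 15, B = 21


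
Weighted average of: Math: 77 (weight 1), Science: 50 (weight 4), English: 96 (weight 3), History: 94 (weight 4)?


Numerator = 77×1 + 50×4 + 96×3 + 94×4
= 77 + 200 + 288 + 376
= 941
Total weight = 12
Weighted avg = 941/12
= 78.42

78.42


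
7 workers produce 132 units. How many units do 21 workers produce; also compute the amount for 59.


Direct proportion: y/x = constant
k = 132/7 ≈ 18.8571
y at x=21: k × 21 = 132 × 21 / 7 = 2772/7 = 396.00
y at x=59: k × 59 = 132 × 59 / 7 = 7788/7 ≈ 1112.57
= 396.00 and 1112.57

396.00 and 1112.57


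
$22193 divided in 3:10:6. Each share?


Total parts = 3 + 10 + 6 = 19
Part 1: 22193 × 3/19 = 3504.16
Part 2: 22193 × 10/19 = 11680.53
Part 3: 22193 × 6/19 = 7008.32
= Part 1: $3504.16, Part 2: $11680.53, Part 3: $7008.32

Part 1: $3504.16, Part 2: $11680.53, Part 3: $7008.32


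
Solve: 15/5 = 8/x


Cross multiply: 15 × x = 5 × 8
15x = 40
x = 40 / 15
= 2.67

2.67


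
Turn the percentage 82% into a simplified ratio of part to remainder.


82% means 82 parts out of 100; remainder = 18
Part : remainder = 82:18
GCD = 2
= 41:9

41:9


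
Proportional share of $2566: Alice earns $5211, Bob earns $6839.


Total income = 5211 + 6839 = $12050
Alice: $2566 × 5211/12050 = $1109.66
Bob: $2566 × 6839/12050 = $1456.34
= Alice: $1109.66, Bob: $1456.34

Alice: $1109.66, Bob: $1456.34


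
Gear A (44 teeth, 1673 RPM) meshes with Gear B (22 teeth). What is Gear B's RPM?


Gear ratio = 44:22 = 2:1
RPM_B = RPM_A × (teeth_A / teeth_B)
= 1673 × (44/22)
= 3346.0 RPM

3346.0 RPM


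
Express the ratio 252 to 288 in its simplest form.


GCD(252, 288) = 36
252/36 : 288/36
= 7:8

7:8


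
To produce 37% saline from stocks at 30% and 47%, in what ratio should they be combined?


Let x parts of 30% mix with y parts of 47%.
30x + 47y = 37(x + y)
30x + 47y = 37x + 37y
x(30 - 37) = y(37 - 47)
x/y = (47 - 37)/(37 - 30) = 10/7
Simplify: 10:7
= 10:7

10:7


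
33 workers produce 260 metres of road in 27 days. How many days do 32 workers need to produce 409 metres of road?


Days ∝ work / workers, so d₂ = d₁ × (m₁/m₂) × (w₂/w₁)
Workers factor (inverse): 33/32 ≈ 1.0313
Work factor (direct): 409/260 ≈ 1.5731
d₂ = 27 × 33/32 × 409/260 = (27 × 33 × 409) / (32 × 260) = 364419/8320
≈ 43.80 days

43.80 days


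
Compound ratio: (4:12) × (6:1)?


Compound ratio = (4×6) : (12×1)
= 24:12
GCD = 12
= 2:1

2:1


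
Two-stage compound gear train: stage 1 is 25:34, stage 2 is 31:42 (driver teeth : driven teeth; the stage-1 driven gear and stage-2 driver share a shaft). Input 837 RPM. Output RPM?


Stage 1: RPM_B = RPM_A × t_A/t_B = 837 × 25/34 = 20925/34 ≈ 615.44
B and C share a shaft → RPM_C = RPM_B
Stage 2: RPM_D = RPM_C × t_C/t_D = RPM_A × (t_A×t_C)/(t_B×t_D)
Overall ratio = (25×31)/(34×42) = 775/1428
RPM_D = 837 × 775/1428 = 648675/1428
≈ 454.25 RPM

454.25 RPM


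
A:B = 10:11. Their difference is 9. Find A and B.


Let A = 10k, B = 11k.
11k - 10k = 9
1k = 9 → k = 9/1 = 9
A = 10×9 = 90, B = 11×9 = 99
= A = 90, B = 99

A = 90, B = 99


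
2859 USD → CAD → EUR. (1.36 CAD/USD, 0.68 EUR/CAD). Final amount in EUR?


Step 1: 2859 USD × 1.36 = 3888.24 CAD
Step 2: 3888.24 CAD × 0.68 = 2644.00 EUR
Implied rate USD→EUR = 1.36 × 0.68 = 0.9248
= 2644.00 EUR

2644.00 EUR


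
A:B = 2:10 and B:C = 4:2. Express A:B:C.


Match B: multiply A:B by 4 → 8:40
Multiply B:C by 10 → 40:20
Combined: 8:40:20
GCD = 4
= 2:10:5

2:10:5


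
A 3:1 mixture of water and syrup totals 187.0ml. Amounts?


Total parts = 3 + 1 = 4
water: 187.0 × 3/4 = 140.3ml
syrup: 187.0 × 1/4 = 46.8ml
= 140.3ml and 46.8ml

140.3ml and 46.8ml


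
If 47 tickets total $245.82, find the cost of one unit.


Unit rate = total / quantity
= 245.82 / 47
= $5.23 per unit

$5.23 per unit


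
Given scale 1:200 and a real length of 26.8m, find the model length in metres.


Model size = real / scale
= 26.8 / 200
= 0.1340 m

0.1340 m


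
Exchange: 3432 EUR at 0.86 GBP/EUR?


Amount × rate = 3432 × 0.86
= 2951.52 GBP

2951.52 GBP


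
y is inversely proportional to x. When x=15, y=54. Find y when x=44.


Inverse proportion: x × y = constant
k = 15 × 54 = 810
y₂ = k / 44 = 810 / 44
= 18.41

18.41


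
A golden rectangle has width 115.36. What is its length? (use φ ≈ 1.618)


φ = (1 + √5) / 2 ≈ 1.618
Length = width × φ = 115.36 × 1.618 = 186.65248
≈ 186.65

186.65


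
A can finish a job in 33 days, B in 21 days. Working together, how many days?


Rate of A = 1/33 per day
Rate of B = 1/21 per day
Combined rate = 1/33 + 1/21 = 54/693 ≈ 0.0779 per day
Days = 1 / combined rate = 693/54
≈ 12.83 days

12.83 days


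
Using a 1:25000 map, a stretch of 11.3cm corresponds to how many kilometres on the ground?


Real distance = map distance × scale
= 11.3cm × 25000
= 282500 cm = 2825.0 m
= 2.825 km

2.825 km


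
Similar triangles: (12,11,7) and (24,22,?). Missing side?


Scale factor = 24/12 = 2
Missing side = 7 × 2
= 14.0

14.0


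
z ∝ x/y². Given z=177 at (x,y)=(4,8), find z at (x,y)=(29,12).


z = k·x/y²
Solve for k using the known point: k = z·y²/x = 177×64/4 = 11328/4 = 2832.0000
Now evaluate at x=29, y=12:
z = k × 29 / 144 = (11328 × 29) / (4 × 144) = 328512/576
≈ 570.3333

570.3333


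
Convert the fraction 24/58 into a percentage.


Percentage = (part / whole) × 100
= (24 / 58) × 100
≈ 41.38%

41.38%


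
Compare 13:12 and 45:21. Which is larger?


13/12 = 1.0833
45/21 = 2.1429
1.0833 < 2.1429, so 13:12 is less
= 45:21

45:21


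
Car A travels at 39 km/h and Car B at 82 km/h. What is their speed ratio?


Ratio = 39:82
GCD = 1
Simplified = 39:82
Time ratio (same distance) = 82:39
Speed ratio = 39:82

39:82


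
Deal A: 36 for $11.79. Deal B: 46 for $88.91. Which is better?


Deal A: $11.79/36 = $0.3275/unit
Deal B: $88.91/46 = $1.9328/unit
A is cheaper per unit
= Deal A

Deal A


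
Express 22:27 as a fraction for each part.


Total parts = 22 + 27 = 49
First part: 22/49 = 22/49
Second part: 27/49 = 27/49
= 22/49 and 27/49

22/49 and 27/49


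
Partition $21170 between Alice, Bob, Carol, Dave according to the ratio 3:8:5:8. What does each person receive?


Total parts = 3 + 8 + 5 + 8 = 24
Alice: 21170 × 3/24 = 2646.25
Bob: 21170 × 8/24 = 7056.67
Carol: 21170 × 5/24 = 4410.42
Dave: 21170 × 8/24 = 7056.67
= Alice: $2646.25, Bob: $7056.67, Carol: $4410.42, Dave: $7056.67

Alice: $2646.25, Bob: $7056.67, Carol: $4410.42, Dave: $7056.67


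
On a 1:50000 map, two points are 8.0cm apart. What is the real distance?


Real distance = map distance × scale
= 8.0cm × 50000
= 400000 cm = 4000.0 m
= 4.000 km

4.000 km


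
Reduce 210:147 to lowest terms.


GCD(210, 147) = 21
210/21 : 147/21
= 10:7

10:7


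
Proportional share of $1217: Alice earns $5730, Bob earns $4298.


Total income = 5730 + 4298 = $10028
Alice: $1217 × 5730/10028 = $695.39
Bob: $1217 × 4298/10028 = $521.61
= Alice: $695.39, Bob: $521.61

Alice: $695.39, Bob: $521.61


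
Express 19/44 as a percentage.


Percentage = (part / whole) × 100
= (19 / 44) × 100
≈ 43.18%

43.18%


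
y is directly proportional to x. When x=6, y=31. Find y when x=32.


Direct proportion: y/x = constant
k = 31/6 ≈ 5.1667
y₂ = k × 32 = 31 × 32 / 6 = 992/6
≈ 165.33

165.33


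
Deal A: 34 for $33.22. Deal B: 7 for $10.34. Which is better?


Deal A: $33.22/34 = $0.9771/unit
Deal B: $10.34/7 = $1.4771/unit
A is cheaper per unit
= Deal A

Deal A


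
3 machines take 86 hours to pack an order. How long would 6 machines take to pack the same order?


Inverse proportion: x × y = constant
k = 3 × 86 = 258
y₂ = k / 6 = 258 / 6
= 43.00

43.00


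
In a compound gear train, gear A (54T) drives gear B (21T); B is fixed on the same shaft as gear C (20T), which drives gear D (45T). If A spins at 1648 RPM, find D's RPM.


Stage 1: RPM_B = RPM_A × t_A/t_B = 1648 × 54/21 = 88992/21 ≈ 4237.71
B and C share a shaft → RPM_C = RPM_B
Stage 2: RPM_D = RPM_C × t_C/t_D = RPM_A × (t_A×t_C)/(t_B×t_D)
Overall ratio = (54×20)/(21×45) = 1080/945
RPM_D = 1648 × 1080/945 = 1779840/945
≈ 1883.43 RPM

1883.43 RPM


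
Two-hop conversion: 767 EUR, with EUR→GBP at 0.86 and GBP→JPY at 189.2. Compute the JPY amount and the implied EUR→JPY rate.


Step 1: 767 EUR × 0.86 = 659.62 GBP
Step 2: 659.62 GBP × 189.2 = 124800.10 JPY
Implied rate EUR→JPY = 0.86 × 189.2 = 162.7120
= 124800.10 JPY; implied rate 162.7120 JPY/EUR

124800.10 JPY; implied rate 162.7120 JPY/EUR


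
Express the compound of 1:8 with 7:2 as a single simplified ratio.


Compound ratio = (1×7) : (8×2)
= 7:16
GCD = 1
= 7:16

7:16


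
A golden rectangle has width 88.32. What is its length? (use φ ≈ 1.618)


φ = (1 + √5) / 2 ≈ 1.618
Length = width × φ = 88.32 × 1.618 = 142.90176
≈ 142.90

142.90


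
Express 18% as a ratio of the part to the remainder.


18% means 18 parts out of 100; remainder = 82
Part : remainder = 18:82
GCD = 2
= 9:41

9:41


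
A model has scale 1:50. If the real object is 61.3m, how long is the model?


Model size = real / scale
= 61.3 / 50
= 1.2260 m

1.2260 m


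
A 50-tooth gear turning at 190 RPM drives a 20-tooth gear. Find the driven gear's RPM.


Gear ratio = 50:20 = 5:2
RPM_B = RPM_A × (teeth_A / teeth_B)
= 190 × (50/20)
= 475.0 RPM

475.0 RPM


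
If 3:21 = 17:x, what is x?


Cross multiply: 3 × x = 21 × 17
3x = 357
x = 357 / 3
= 119.00

119.00


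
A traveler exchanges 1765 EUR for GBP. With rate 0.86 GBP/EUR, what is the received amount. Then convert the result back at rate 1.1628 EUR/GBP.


Amount × rate = 1765 × 0.86 = 1517.90 GBP
Round-trip: 1517.90 × 1.1628 = 1765.01 EUR
= 1517.90 GBP, then 1765.01 EUR

1517.90 GBP, then 1765.01 EUR


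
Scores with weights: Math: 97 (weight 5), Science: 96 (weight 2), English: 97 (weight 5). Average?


Numerator = 97×5 + 96×2 + 97×5
= 485 + 192 + 485
= 1162
Total weight = 12
Weighted avg = 1162/12
= 96.83

96.83


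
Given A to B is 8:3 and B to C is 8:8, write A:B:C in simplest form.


Match B: multiply A:B by 8 → 64:24
Multiply B:C by 3 → 24:24
Combined: 64:24:24
GCD = 8
= 8:3:3

8:3:3


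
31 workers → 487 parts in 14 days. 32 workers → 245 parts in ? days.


Days ∝ work / workers, so d₂ = d₁ × (m₁/m₂) × (w₂/w₁)
Workers factor (inverse): 31/32 ≈ 0.9688
Work factor (direct): 245/487 ≈ 0.5031
d₂ = 14 × 31/32 × 245/487 = (14 × 31 × 245) / (32 × 487) = 106330/15584
≈ 6.82 days

6.82 days


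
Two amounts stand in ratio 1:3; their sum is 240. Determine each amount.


Let A = 1k, B = 3k.
1k + 3k = 240
4k = 240 → k = 240/4 = 60
A = 1×60 = 60, B = 3×60 = 180
= A = 60, B = 180

A = 60, B = 180


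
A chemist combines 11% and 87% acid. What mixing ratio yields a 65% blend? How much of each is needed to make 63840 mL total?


Let x parts of 11% mix with y parts of 87%.
11x + 87y = 65(x + y)
11x + 87y = 65x + 65y
x(11 - 65) = y(65 - 87)
x/y = (87 - 65)/(65 - 11) = 22/54
Simplify: 11:27
Total parts = 38; one part = 63840/38 = 1680.00 mL
11% solution: 11×1680.00 = 18480.00 mL
87% solution: 27×1680.00 = 45360.00 mL
= ratio 11:27; 18480.00 mL and 45360.00 mL

ratio 11:27; 18480.00 mL and 45360.00 mL


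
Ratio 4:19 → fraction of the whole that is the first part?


Total parts = 4 + 19 = 23
First part: 4/23 = 4/23
= 4/23

4/23


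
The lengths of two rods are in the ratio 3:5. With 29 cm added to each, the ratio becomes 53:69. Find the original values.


Let A = 3k, B = 5k.
(3k + 29) / (5k + 29) = 53/69
Cross-multiply: 69(3k + 29) = 53(5k + 29)
207k + 2001 = 265k + 1537
207k - 265k = 1537 - 2001
-58k = -464
k = -464/-58 = 8
A = 3×8 = 24, B = 5×8 = 40
= A = 24, B = 40

A = 24, B = 40


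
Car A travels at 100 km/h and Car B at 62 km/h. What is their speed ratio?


Ratio = 100:62
GCD = 2
Simplified = 50:31
Time ratio (same distance) = 31:50
Speed ratio = 50:31

50:31


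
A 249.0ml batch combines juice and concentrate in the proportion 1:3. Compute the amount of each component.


Total parts = 1 + 3 = 4
juice: 249.0 × 1/4 = 62.3ml
concentrate: 249.0 × 3/4 = 186.8ml
= 62.3ml and 186.8ml

62.3ml and 186.8ml


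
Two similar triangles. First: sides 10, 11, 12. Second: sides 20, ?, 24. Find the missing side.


Scale factor = 20/10 = 2
Missing side = 11 × 2
= 22.0

22.0


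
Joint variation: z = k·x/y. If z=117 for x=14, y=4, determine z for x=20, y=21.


z = k·x/y
Solve for k using the known point: k = z·y/x = 117×4/14 = 468/14 ≈ 33.4286
Now evaluate at x=20, y=21:
z = k × 20 / 21 = (468 × 20) / (14 × 21) = 9360/294
≈ 31.8367

31.8367


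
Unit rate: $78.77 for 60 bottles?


Unit rate = total / quantity
= 78.77 / 60
= $1.31 per unit

$1.31 per unit


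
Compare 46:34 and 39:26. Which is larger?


46/34 = 1.3529
39/26 = 1.5000
1.3529 < 1.5000, so 46:34 is less
= 39:26

39:26


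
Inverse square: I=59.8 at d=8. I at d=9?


I₁d₁² = I₂d₂²
I₂ = I₁ × (d₁/d₂)²
= 59.8 × (8/9)²
= 59.8 × 64/81
= 3827.2/81
≈ 47.2494

47.2494


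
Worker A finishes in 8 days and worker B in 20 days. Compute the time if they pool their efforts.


Rate of A = 1/8 per day
Rate of B = 1/20 per day
Combined rate = 1/8 + 1/20 = 28/160 = 0.1750 per day
Days = 1 / combined rate = 160/28
≈ 5.71 days

5.71 days


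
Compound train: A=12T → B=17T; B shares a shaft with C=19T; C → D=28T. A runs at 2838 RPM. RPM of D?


Stage 1: RPM_B = RPM_A × t_A/t_B = 2838 × 12/17 = 34056/17 ≈ 2003.29
B and C share a shaft → RPM_C = RPM_B
Stage 2: RPM_D = RPM_C × t_C/t_D = RPM_A × (t_A×t_C)/(t_B×t_D)
Overall ratio = (12×19)/(17×28) = 228/476
RPM_D = 2838 × 228/476 = 647064/476
≈ 1359.38 RPM

1359.38 RPM


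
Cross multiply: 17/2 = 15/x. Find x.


Cross multiply: 17 × x = 2 × 15
17x = 30
x = 30 / 17
= 1.76

1.76


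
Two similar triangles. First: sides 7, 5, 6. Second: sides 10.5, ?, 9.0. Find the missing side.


Scale factor = 10.5/7 = 1.5
Missing side = 5 × 1.5
= 7.5

7.5


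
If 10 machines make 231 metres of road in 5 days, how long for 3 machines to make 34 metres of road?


Days ∝ work / workers, so d₂ = d₁ × (m₁/m₂) × (w₂/w₁)
Workers factor (inverse): 10/3 ≈ 3.3333
Work factor (direct): 34/231 ≈ 0.1472
d₂ = 5 × 10/3 × 34/231 = (5 × 10 × 34) / (3 × 231) = 1700/693
≈ 2.45 days

2.45 days


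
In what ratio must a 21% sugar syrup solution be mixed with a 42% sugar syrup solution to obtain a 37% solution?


Let x parts of 21% mix with y parts of 42%.
21x + 42y = 37(x + y)
21x + 42y = 37x + 37y
x(21 - 37) = y(37 - 42)
x/y = (42 - 37)/(37 - 21) = 5/16
Simplify: 5:16
= 5:16

5:16


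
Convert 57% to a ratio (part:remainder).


57% means 57 parts out of 100; remainder = 43
Part : remainder = 57:43
GCD = 1
= 57:43

57:43


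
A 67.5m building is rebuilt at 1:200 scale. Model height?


Model size = real / scale
= 67.5 / 200
= 0.3375 m

0.3375 m


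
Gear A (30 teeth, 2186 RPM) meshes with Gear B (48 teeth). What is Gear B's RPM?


Gear ratio = 30:48 = 5:8
RPM_B = RPM_A × (teeth_A / teeth_B)
= 2186 × (30/48)
= 1366.3 RPM

1366.3 RPM


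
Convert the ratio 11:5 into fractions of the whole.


Total parts = 11 + 5 = 16
First part: 11/16 = 11/16
Second part: 5/16 = 5/16
= 11/16 and 5/16

11/16 and 5/16


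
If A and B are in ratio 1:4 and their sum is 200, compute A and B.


Let A = 1k, B = 4k.
1k + 4k = 200
5k = 200 → k = 200/5 = 40
A = 1×40 = 40, B = 4×40 = 160
= A = 40, B = 160

A = 40, B = 160


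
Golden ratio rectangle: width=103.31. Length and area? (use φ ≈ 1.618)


φ = (1 + √5) / 2 ≈ 1.618
Length = width × φ = 103.31 × 1.618 = 167.15558
≈ 167.16
Area = width × length = 103.31 × 167.15558 = 17268.8429698 ≈ 17268.84
= Length: 167.16, Area: 17268.84

Length: 167.16, Area: 17268.84


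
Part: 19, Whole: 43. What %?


Percentage = (part / whole) × 100
= (19 / 43) × 100
≈ 44.19%

44.19%


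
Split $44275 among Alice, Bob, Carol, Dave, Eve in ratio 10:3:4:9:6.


Total parts = 10 + 3 + 4 + 9 + 6 = 32
Alice: 44275 × 10/32 = 13835.94
Bob: 44275 × 3/32 = 4150.78
Carol: 44275 × 4/32 = 5534.38
Dave: 44275 × 9/32 = 12452.34
Eve: 44275 × 6/32 = 8301.56
= Alice: $13835.94, Bob: $4150.78, Carol: $5534.38, Dave: $12452.34, Eve: $8301.56

Alice: $13835.94, Bob: $4150.78, Carol: $5534.38, Dave: $12452.34, Eve: $8301.56


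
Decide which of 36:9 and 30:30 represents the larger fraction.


36/9 = 4.0000
30/30 = 1.0000
4.0000 > 1.0000, so 36:9 is greater
= 36:9

36:9


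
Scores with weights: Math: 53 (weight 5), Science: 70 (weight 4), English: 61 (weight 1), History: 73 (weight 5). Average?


Numerator = 53×5 + 70×4 + 61×1 + 73×5
= 265 + 280 + 61 + 365
= 971
Total weight = 15
Weighted avg = 971/15
= 64.73

64.73


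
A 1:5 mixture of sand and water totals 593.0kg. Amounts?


Total parts = 1 + 5 = 6
sand: 593.0 × 1/6 = 98.8kg
water: 593.0 × 5/6 = 494.2kg
= 98.8kg and 494.2kg

98.8kg and 494.2kg


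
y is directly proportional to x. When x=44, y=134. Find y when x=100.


Direct proportion: y/x = constant
k = 134/44 ≈ 3.0455
y₂ = k × 100 = 134 × 100 / 44 = 13400/44
≈ 304.55

304.55


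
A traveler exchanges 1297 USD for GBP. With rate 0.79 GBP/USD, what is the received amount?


Amount × rate = 1297 × 0.79
= 1024.63 GBP

1024.63 GBP


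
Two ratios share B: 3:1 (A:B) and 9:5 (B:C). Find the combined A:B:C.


Match B: multiply A:B by 9 → 27:9
Multiply B:C by 1 → 9:5
Combined: 27:9:5
GCD = 1
= 27:9:5

27:9:5


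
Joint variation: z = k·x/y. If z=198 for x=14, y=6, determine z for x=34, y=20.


z = k·x/y
Solve for k using the known point: k = z·y/x = 198×6/14 = 1188/14 ≈ 84.8571
Now evaluate at x=34, y=20:
z = k × 34 / 20 = (1188 × 34) / (14 × 20) = 40392/280
≈ 144.2571

144.2571


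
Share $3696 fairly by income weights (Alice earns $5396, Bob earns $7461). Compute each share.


Total income = 5396 + 7461 = $12857
Alice: $3696 × 5396/12857 = $1551.19
Bob: $3696 × 7461/12857 = $2144.81
= Alice: $1551.19, Bob: $2144.81

Alice: $1551.19, Bob: $2144.81


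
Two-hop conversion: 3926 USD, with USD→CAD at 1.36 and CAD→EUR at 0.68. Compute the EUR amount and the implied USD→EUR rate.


Step 1: 3926 USD × 1.36 = 5339.36 CAD
Step 2: 5339.36 CAD × 0.68 = 3630.76 EUR
Implied rate USD→EUR = 1.36 × 0.68 = 0.9248
= 3630.76 EUR; implied rate 0.9248 EUR/USD

3630.76 EUR; implied rate 0.9248 EUR/USD


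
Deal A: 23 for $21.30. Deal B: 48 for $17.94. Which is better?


Deal A: $21.30/23 = $0.9261/unit
Deal B: $17.94/48 = $0.3738/unit
B is cheaper per unit
= Deal B

Deal B


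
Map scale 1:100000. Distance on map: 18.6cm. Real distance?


Real distance = map distance × scale
= 18.6cm × 100000
= 1860000 cm = 18600.0 m
= 18.600 km

18.600 km


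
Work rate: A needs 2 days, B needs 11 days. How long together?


Rate of A = 1/2 per day
Rate of B = 1/11 per day
Combined rate = 1/2 + 1/11 = 13/22 ≈ 0.5909 per day
Days = 1 / combined rate = 22/13
≈ 1.69 days

1.69 days


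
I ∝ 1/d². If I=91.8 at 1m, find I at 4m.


I₁d₁² = I₂d₂²
I₂ = I₁ × (d₁/d₂)²
= 91.8 × (1/4)²
= 91.8 × 1/16
= 91.8/16
= 5.7375

5.7375


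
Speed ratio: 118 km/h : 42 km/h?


Ratio = 118:42
GCD = 2
Simplified = 59:21
Time ratio (same distance) = 21:59
Speed ratio = 59:21

59:21


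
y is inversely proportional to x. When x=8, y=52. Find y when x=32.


Inverse proportion: x × y = constant
k = 8 × 52 = 416
y₂ = k / 32 = 416 / 32
= 13.00

13.00


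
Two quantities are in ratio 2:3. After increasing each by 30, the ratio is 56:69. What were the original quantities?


Let A = 2k, B = 3k.
(2k + 30) / (3k + 30) = 56/69
Cross-multiply: 69(2k + 30) = 56(3k + 30)
138k + 2070 = 168k + 1680
138k - 168k = 1680 - 2070
-30k = -390
k = -390/-30 = 13
A = 2×13 = 26, B = 3×13 = 39
= A = 26, B = 39

A = 26, B = 39


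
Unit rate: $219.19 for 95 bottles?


Unit rate = total / quantity
= 219.19 / 95
= $2.31 per unit

$2.31 per unit


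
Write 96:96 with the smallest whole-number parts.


GCD(96, 96) = 96
96/96 : 96/96
= 1:1

1:1


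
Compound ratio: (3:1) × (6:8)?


Compound ratio = (3×6) : (1×8)
= 18:8
GCD = 2
= 9:4

9:4


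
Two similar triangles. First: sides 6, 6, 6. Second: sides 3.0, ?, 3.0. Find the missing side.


Scale factor = 3.0/6 = 0.5
Missing side = 6 × 0.5
= 3.0

3.0


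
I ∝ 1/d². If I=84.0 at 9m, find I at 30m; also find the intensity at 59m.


I₁d₁² = I₂d₂²
I at 30m = 84.0 × (9/30)² = 84.0 × 81/900 = 6804/900 = 7.5600
I at 59m = 84.0 × (9/59)² = 84.0 × 81/3481 = 6804/3481 ≈ 1.9546
= 7.5600 and 1.9546

7.5600 and 1.9546


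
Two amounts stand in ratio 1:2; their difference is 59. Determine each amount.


Let A = 1k, B = 2k.
2k - 1k = 59
1k = 59 → k = 59/1 = 59
A = 1×59 = 59, B = 2×59 = 118
= A = 59, B = 118

A = 59, B = 118


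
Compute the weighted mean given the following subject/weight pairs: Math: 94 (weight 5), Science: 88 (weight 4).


Numerator = 94×5 + 88×4
= 470 + 352
= 822
Total weight = 9
Weighted avg = 822/9
= 91.33

91.33


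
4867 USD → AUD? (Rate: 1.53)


Amount × rate = 4867 × 1.53
= 7446.51 AUD

7446.51 AUD


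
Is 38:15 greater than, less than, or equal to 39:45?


38/15 = 2.5333
39/45 = 0.8667
2.5333 > 0.8667, so 38:15 is greater
= greater than

greater than


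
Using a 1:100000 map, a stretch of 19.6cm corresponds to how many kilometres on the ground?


Real distance = map distance × scale
= 19.6cm × 100000
= 1960000 cm = 19600.0 m
= 19.600 km

19.600 km


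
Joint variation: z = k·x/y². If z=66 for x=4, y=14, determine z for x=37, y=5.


z = k·x/y²
Solve for k using the known point: k = z·y²/x = 66×196/4 = 12936/4 = 3234.0000
Now evaluate at x=37, y=5:
z = k × 37 / 25 = (12936 × 37) / (4 × 25) = 478632/100
= 4786.3200

4786.3200


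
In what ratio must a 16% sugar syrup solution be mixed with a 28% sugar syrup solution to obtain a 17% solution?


Let x parts of 16% mix with y parts of 28%.
16x + 28y = 17(x + y)
16x + 28y = 17x + 17y
x(16 - 17) = y(17 - 28)
x/y = (28 - 17)/(17 - 16) = 11/1
Simplify: 11:1
= 11:1

11:1


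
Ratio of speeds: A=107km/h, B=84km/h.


Ratio = 107:84
GCD = 1
Simplified = 107:84
Time ratio (same distance) = 84:107
Speed ratio = 107:84

107:84


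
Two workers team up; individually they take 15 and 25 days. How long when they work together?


Rate of A = 1/15 per day
Rate of B = 1/25 per day
Combined rate = 1/15 + 1/25 = 40/375 ≈ 0.1067 per day
Days = 1 / combined rate = 375/40
≈ 9.38 days

9.38 days


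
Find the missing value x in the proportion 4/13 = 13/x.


Cross multiply: 4 × x = 13 × 13
4x = 169
x = 169 / 4
= 42.25

42.25


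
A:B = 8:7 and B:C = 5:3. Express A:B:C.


Match B: multiply A:B by 5 → 40:35
Multiply B:C by 7 → 35:21
Combined: 40:35:21
GCD = 1
= 40:35:21

40:35:21


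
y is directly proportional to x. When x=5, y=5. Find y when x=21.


Direct proportion: y/x = constant
k = 5/5 = 1.0000
y₂ = k × 21 = 5 × 21 / 5 = 105/5
= 21.00

21.00


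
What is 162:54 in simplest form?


GCD(162, 54) = 54
162/54 : 54/54
= 3:1

3:1


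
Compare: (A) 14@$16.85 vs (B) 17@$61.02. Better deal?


Deal A: $16.85/14 = $1.2036/unit
Deal B: $61.02/17 = $3.5894/unit
A is cheaper per unit
= Deal A

Deal A


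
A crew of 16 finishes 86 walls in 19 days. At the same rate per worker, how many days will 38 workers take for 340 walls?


Days ∝ work / workers, so d₂ = d₁ × (m₁/m₂) × (w₂/w₁)
Workers factor (inverse): 16/38 ≈ 0.4211
Work factor (direct): 340/86 ≈ 3.9535
d₂ = 19 × 16/38 × 340/86 = (19 × 16 × 340) / (38 × 86) = 103360/3268
≈ 31.63 days

31.63 days


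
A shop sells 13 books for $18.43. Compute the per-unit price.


Unit rate = total / quantity
= 18.43 / 13
= $1.42 per unit

$1.42 per unit


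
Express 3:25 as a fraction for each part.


Total parts = 3 + 25 = 28
First part: 3/28 = 3/28
Second part: 25/28 = 25/28
= 3/28 and 25/28

3/28 and 25/28


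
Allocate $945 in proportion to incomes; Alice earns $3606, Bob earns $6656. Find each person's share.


Total income = 3606 + 6656 = $10262
Alice: $945 × 3606/10262 = $332.07
Bob: $945 × 6656/10262 = $612.93
= Alice: $332.07, Bob: $612.93

Alice: $332.07, Bob: $612.93


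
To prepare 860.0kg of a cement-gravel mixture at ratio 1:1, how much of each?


Total parts = 1 + 1 = 2
cement: 860.0 × 1/2 = 430.0kg
gravel: 860.0 × 1/2 = 430.0kg
= 430.0kg and 430.0kg

430.0kg and 430.0kg


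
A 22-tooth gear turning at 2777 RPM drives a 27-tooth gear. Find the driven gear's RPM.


Gear ratio = 22:27 = 22:27
RPM_B = RPM_A × (teeth_A / teeth_B)
= 2777 × (22/27)
= 2262.7 RPM

2262.7 RPM


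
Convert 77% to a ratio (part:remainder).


77% means 77 parts out of 100; remainder = 23
Part : remainder = 77:23
GCD = 1
= 77:23

77:23


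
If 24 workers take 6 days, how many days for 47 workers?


Inverse proportion: x × y = constant
k = 24 × 6 = 144
y₂ = k / 47 = 144 / 47
= 3.06

3.06


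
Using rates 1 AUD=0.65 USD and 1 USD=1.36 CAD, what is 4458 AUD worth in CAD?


Step 1: 4458 AUD × 0.65 = 2897.70 USD
Step 2: 2897.70 USD × 1.36 = 3940.87 CAD
Implied rate AUD→CAD = 0.65 × 1.36 = 0.8840
= 3940.87 CAD

3940.87 CAD


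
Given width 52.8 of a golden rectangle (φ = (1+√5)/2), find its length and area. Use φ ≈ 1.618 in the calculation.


φ = (1 + √5) / 2 ≈ 1.618
Length = width × φ = 52.8 × 1.618 = 85.4304
≈ 85.43
Area = width × length = 52.8 × 85.4304 = 4510.72512 ≈ 4510.73
= Length: 85.43, Area: 4510.73

Length: 85.43, Area: 4510.73


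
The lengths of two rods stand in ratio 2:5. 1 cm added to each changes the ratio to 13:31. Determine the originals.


Let A = 2k, B = 5k.
(2k + 1) / (5k + 1) = 13/31
Cross-multiply: 31(2k + 1) = 13(5k + 1)
62k + 31 = 65k + 13
62k - 65k = 13 - 31
-3k = -18
k = -18/-3 = 6
A = 2×6 = 12, B = 5×6 = 30
= A = 12, B = 30

A = 12, B = 30


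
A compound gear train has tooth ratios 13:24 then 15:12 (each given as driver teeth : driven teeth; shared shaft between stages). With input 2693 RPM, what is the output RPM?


Stage 1: RPM_B = RPM_A × t_A/t_B = 2693 × 13/24 = 35009/24 ≈ 1458.71
B and C share a shaft → RPM_C = RPM_B
Stage 2: RPM_D = RPM_C × t_C/t_D = RPM_A × (t_A×t_C)/(t_B×t_D)
Overall ratio = (13×15)/(24×12) = 195/288
RPM_D = 2693 × 195/288 = 525135/288
≈ 1823.39 RPM

1823.39 RPM


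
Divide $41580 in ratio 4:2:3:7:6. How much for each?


Total parts = 4 + 2 + 3 + 7 + 6 = 22
Part 1: 41580 × 4/22 = 7560.00
Part 2: 41580 × 2/22 = 3780.00
Part 3: 41580 × 3/22 = 5670.00
Part 4: 41580 × 7/22 = 13230.00
Part 5: 41580 × 6/22 = 11340.00
= Part 1: $7560.00, Part 2: $3780.00, Part 3: $5670.00, Part 4: $13230.00, Part 5: $11340.00

Part 1: $7560.00, Part 2: $3780.00, Part 3: $5670.00, Part 4: $13230.00, Part 5: $11340.00


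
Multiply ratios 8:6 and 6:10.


Compound ratio = (8×6) : (6×10)
= 48:60
GCD = 12
= 4:5

4:5


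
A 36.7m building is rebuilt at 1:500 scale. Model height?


Model size = real / scale
= 36.7 / 500
= 0.0734 m

0.0734 m


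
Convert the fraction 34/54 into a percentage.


Percentage = (part / whole) × 100
= (34 / 54) × 100
≈ 62.96%

62.96%


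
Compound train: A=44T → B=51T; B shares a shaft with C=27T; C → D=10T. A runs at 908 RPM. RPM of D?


Stage 1: RPM_B = RPM_A × t_A/t_B = 908 × 44/51 = 39952/51 ≈ 783.37
B and C share a shaft → RPM_C = RPM_B
Stage 2: RPM_D = RPM_C × t_C/t_D = RPM_A × (t_A×t_C)/(t_B×t_D)
Overall ratio = (44×27)/(51×10) = 1188/510
RPM_D = 908 × 1188/510 = 1078704/510
≈ 2115.11 RPM

2115.11 RPM


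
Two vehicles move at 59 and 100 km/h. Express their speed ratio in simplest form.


Ratio = 59:100
GCD = 1
Simplified = 59:100
Time ratio (same distance) = 100:59
Speed ratio = 59:100

59:100


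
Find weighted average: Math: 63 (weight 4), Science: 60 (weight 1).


Numerator = 63×4 + 60×1
= 252 + 60
= 312
Total weight = 5
Weighted avg = 312/5
= 62.40

62.40


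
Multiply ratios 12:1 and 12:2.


Compound ratio = (12×12) : (1×2)
= 144:2
GCD = 2
= 72:1

72:1


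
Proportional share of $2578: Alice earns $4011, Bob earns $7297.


Total income = 4011 + 7297 = $11308
Alice: $2578 × 4011/11308 = $914.43
Bob: $2578 × 7297/11308 = $1663.57
= Alice: $914.43, Bob: $1663.57

Alice: $914.43, Bob: $1663.57


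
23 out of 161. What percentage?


Percentage = (part / whole) × 100
= (23 / 161) × 100
≈ 14.29%

14.29%


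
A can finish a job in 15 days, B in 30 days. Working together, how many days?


Rate of A = 1/15 per day
Rate of B = 1/30 per day
Combined rate = 1/15 + 1/30 = 45/450 = 0.1000 per day
Days = 1 / combined rate = 450/45
= 10.00 days

10.00 days


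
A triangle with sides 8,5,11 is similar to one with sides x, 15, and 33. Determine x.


Scale factor = 15/5 = 3
Missing side = 8 × 3
= 24.0

24.0


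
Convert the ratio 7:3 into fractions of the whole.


Total parts = 7 + 3 = 10
First part: 7/10 = 7/10
Second part: 3/10 = 3/10
= 7/10 and 3/10

7/10 and 3/10


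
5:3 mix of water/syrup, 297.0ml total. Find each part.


Total parts = 5 + 3 = 8
water: 297.0 × 5/8 = 185.6ml
syrup: 297.0 × 3/8 = 111.4ml
= 185.6ml and 111.4ml

185.6ml and 111.4ml


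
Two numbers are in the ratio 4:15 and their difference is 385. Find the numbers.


Let A = 4k, B = 15k.
15k - 4k = 385
11k = 385 → k = 385/11 = 35
A = 4×35 = 140, B = 15×35 = 525
= A = 140, B = 525

A = 140, B = 525


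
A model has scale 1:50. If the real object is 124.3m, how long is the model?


Model size = real / scale
= 124.3 / 50
= 2.4860 m

2.4860 m


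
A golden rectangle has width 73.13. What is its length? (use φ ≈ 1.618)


φ = (1 + √5) / 2 ≈ 1.618
Length = width × φ = 73.13 × 1.618 = 118.32434
≈ 118.32

118.32


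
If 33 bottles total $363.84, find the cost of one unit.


Unit rate = total / quantity
= 363.84 / 33
= $11.03 per unit

$11.03 per unit


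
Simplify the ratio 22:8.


GCD(22, 8) = 2
22/2 : 8/2
= 11:4

11:4


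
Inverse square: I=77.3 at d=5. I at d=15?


I₁d₁² = I₂d₂²
I₂ = I₁ × (d₁/d₂)²
= 77.3 × (5/15)²
= 77.3 × 25/225
= 1932.5/225
≈ 8.5889

8.5889


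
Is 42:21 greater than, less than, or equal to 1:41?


42/21 = 2.0000
1/41 = 0.0244
2.0000 > 0.0244, so 42:21 is greater
= greater than

greater than


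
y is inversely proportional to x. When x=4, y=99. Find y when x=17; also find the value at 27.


Inverse proportion: x × y = constant
k = 4 × 99 = 396
At x=17: k/17 = 23.29
At x=27: k/27 = 14.67
= 23.29 and 14.67

23.29 and 14.67


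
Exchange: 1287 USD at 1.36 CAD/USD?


Amount × rate = 1287 × 1.36
= 1750.32 CAD

1750.32 CAD


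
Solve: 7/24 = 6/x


Cross multiply: 7 × x = 24 × 6
7x = 144
x = 144 / 7
= 20.57

20.57


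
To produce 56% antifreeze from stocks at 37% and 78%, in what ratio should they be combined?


Let x parts of 37% mix with y parts of 78%.
37x + 78y = 56(x + y)
37x + 78y = 56x + 56y
x(37 - 56) = y(56 - 78)
x/y = (78 - 56)/(56 - 37) = 22/19
Simplify: 22:19
= 22:19

22:19


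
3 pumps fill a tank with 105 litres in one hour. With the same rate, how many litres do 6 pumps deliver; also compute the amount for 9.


Direct proportion: y/x = constant
k = 105/3 = 35.0000
y at x=6: k × 6 = 105 × 6 / 3 = 630/3 = 210.00
y at x=9: k × 9 = 105 × 9 / 3 = 945/3 = 315.00
= 210.00 and 315.00

210.00 and 315.00
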